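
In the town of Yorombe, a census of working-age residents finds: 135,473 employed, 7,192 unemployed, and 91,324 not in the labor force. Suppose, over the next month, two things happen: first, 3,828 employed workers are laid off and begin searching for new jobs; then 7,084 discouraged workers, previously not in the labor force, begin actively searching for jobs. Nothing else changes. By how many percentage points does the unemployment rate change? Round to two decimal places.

The unemployment rate changes by +7.05 percentage points.

Initially, labor force = 135,473 + 7,192 = 142,665, so u = 7,192/142,665 = 5.04%.
After the first change, employed falls and unemployed rises by 3,828; labor force unchanged → E = 131,645, U = 11,020, labor force = 142,665.
After the second change, unemployed and labor force both rise by 7,084 → E = 131,645, U = 18,104, labor force = 149,749.
New unemployment rate = 18,104 / 149,749 = 12.09%.
Change = 12.09% − 5.04% = +7.05 percentage points.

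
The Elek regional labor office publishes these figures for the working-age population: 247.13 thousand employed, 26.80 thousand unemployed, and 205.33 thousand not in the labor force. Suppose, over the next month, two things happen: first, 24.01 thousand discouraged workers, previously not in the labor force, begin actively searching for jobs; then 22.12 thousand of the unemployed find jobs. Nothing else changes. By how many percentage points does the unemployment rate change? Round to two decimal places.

Initially, labor force = 247.13 + 26.80 = 273.93 thousand, so u = 26.80/273.93 = 9.78%.
After the first change, unemployed and labor force both rise by 24.01 → E = 247.13, U = 50.81, labor force = 297.94 thousand.
After the second change, unemployed falls and employed rises by 22.12; labor force unchanged → E = 269.25, U = 28.69, labor force = 297.94 thousand.
New unemployment rate = 28.69 / 297.94 = 9.63%.
Change = 9.63% − 9.78% = −0.15 percentage points.

The unemployment rate changes by −0.15 percentage points.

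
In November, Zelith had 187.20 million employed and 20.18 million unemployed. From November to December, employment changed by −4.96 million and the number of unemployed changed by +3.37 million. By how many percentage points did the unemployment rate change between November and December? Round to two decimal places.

The unemployment rate changed by +1.71 percentage points.

November: labor force = 187.20 + 20.18 = 207.38; u = 20.18/207.38 = 9.73%.
December: labor force = 182.24 + 23.55 = 205.79; u = 23.55/205.79 = 11.44%.
Change = 11.44% − 9.73% = +1.71 pp.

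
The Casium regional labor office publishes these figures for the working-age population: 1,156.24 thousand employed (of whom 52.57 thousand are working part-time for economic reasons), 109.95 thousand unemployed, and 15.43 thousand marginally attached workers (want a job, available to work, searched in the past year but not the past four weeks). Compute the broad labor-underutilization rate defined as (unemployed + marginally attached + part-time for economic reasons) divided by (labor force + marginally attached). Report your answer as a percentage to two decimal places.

Labor force = 1,156.24 + 109.95 = 1,266.19 thousand.
Numerator = 109.95 + 15.43 + 52.57 = 177.95 thousand.
Denominator = 1,266.19 + 15.43 = 1,281.62 thousand.
Broad rate = 177.95 / 1,281.62 = 13.88%.

Broad underutilization rate ≈ 13.88%.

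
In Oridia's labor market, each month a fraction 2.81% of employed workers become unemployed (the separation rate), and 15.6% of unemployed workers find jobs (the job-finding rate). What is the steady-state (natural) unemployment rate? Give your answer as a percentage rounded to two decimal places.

At steady state the flows balance: s·E = f·U, so U/(E+U) = s/(s+f).
u* = 2.81 / (2.81 + 15.6) = 2.81 / 18.41 = 15.26%.

Steady-state unemployment rate ≈ 15.26%.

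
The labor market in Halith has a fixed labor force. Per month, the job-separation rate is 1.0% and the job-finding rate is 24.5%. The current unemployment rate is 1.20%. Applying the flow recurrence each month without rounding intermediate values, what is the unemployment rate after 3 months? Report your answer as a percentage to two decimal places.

Unemployment rate after three months ≈ 2.80%.

With a fixed labor force, u_{t+1} = u_t + s·(1−u_t) − f·u_t = u_t·(1−s−f) + s.
Here 1−s−f = 0.745 and s = 0.010.
u_1 = 0.012000 × 0.745 + 0.010 = 0.018940.
u_2 = 0.018940 × 0.745 + 0.010 = 0.024110.
u_3 = 0.024110 × 0.745 + 0.010 = 0.027962.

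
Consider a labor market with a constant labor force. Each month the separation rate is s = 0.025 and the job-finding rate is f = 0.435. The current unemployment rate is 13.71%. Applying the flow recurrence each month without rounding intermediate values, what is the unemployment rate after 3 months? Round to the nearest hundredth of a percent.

Unemployment rate after three months ≈ 6.74%.

With a fixed labor force, u_{t+1} = u_t + s·(1−u_t) − f·u_t = u_t·(1−s−f) + s.
Here 1−s−f = 0.540 and s = 0.025.
u_1 = 0.137100 × 0.540 + 0.025 = 0.099034.
u_2 = 0.099034 × 0.540 + 0.025 = 0.078478.
u_3 = 0.078478 × 0.540 + 0.025 = 0.067378.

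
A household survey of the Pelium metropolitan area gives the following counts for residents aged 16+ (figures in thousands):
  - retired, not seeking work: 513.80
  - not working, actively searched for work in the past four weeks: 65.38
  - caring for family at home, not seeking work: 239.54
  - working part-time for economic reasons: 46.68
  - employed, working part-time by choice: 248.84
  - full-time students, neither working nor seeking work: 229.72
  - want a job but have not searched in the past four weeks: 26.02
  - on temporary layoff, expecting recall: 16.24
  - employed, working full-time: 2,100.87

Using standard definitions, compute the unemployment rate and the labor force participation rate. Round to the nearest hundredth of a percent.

Unemployment rate ≈ 3.29%; labor force participation rate ≈ 71.06%.

Employed = 46.68 + 248.84 + 2,100.87 = 2,396.39 thousand (anyone who worked, including part-time for economic reasons, counts as employed).
Unemployed = 65.38 + 16.24 = 81.62 thousand (jobless and actively searching, or on temporary layoff).
Labor force = 2,396.39 + 81.62 = 2,478.01 thousand.
Not in labor force = 513.80 + 239.54 + 229.72 + 26.02 = 1,009.08 thousand (those not working and not actively searching are outside the labor force — including those who want a job but have given up searching).
Civilian working-age population = 2,478.01 + 1,009.08 = 3,487.09 thousand.
Unemployment rate = 81.62 / 2,478.01 = 3.29%.
Labor force participation rate = 2,478.01 / 3,487.09 = 71.06%.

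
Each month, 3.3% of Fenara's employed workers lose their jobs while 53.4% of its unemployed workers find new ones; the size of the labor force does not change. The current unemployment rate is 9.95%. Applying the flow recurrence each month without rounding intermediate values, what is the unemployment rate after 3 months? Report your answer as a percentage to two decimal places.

Unemployment rate after three months ≈ 6.16%.

With a fixed labor force, u_{t+1} = u_t + s·(1−u_t) − f·u_t = u_t·(1−s−f) + s.
Here 1−s−f = 0.433 and s = 0.033.
u_1 = 0.099500 × 0.433 + 0.033 = 0.076083.
u_2 = 0.076083 × 0.433 + 0.033 = 0.065944.
u_3 = 0.065944 × 0.433 + 0.033 = 0.061554.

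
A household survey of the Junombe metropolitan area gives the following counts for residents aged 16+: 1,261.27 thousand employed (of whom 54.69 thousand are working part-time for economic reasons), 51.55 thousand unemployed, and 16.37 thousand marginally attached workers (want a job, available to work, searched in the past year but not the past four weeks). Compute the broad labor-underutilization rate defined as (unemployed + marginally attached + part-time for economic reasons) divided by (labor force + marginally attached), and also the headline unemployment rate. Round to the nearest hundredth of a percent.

Broad underutilization rate ≈ 9.22%; headline unemployment rate ≈ 3.93%.

Labor force = 1,261.27 + 51.55 = 1,312.82 thousand.
Numerator = 51.55 + 16.37 + 54.69 = 122.61 thousand.
Denominator = 1,312.82 + 16.37 = 1,329.19 thousand.
Broad rate = 122.61 / 1,329.19 = 9.22%.
Headline unemployment rate = 51.55 / 1,312.82 = 3.93%.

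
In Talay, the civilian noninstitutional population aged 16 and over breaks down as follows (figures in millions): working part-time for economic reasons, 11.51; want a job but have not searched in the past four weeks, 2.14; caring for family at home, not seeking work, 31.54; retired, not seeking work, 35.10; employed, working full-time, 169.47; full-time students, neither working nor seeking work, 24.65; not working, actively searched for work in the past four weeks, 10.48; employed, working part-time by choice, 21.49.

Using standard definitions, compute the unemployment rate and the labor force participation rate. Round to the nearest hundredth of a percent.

Employed = 11.51 + 169.47 + 21.49 = 202.47 million (anyone who worked, including part-time for economic reasons, counts as employed).
Unemployed = 10.48 million.
Labor force = 202.47 + 10.48 = 212.95 million.
Not in labor force = 2.14 + 31.54 + 35.10 + 24.65 = 93.43 million (those not working and not actively searching are outside the labor force — including those who want a job but have given up searching).
Civilian working-age population = 212.95 + 93.43 = 306.38 million.
Unemployment rate = 10.48 / 212.95 = 4.92%.
Labor force participation rate = 212.95 / 306.38 = 69.51%.

Unemployment rate ≈ 4.92%; labor force participation rate ≈ 69.51%.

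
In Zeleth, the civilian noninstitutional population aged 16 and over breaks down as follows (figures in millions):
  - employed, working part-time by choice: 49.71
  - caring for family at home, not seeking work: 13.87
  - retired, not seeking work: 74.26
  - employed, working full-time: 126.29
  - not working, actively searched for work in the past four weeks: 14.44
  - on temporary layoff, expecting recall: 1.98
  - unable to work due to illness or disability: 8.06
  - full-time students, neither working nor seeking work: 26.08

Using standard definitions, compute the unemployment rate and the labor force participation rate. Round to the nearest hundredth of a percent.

Employed = 49.71 + 126.29 = 176.00 million.
Unemployed = 14.44 + 1.98 = 16.42 million (jobless and actively searching, or on temporary layoff).
Labor force = 176.00 + 16.42 = 192.42 million.
Not in labor force = 13.87 + 74.26 + 8.06 + 26.08 = 122.27 million (those not working and not actively searching are outside the labor force).
Civilian working-age population = 192.42 + 122.27 = 314.69 million.
Unemployment rate = 16.42 / 192.42 = 8.53%.
Labor force participation rate = 192.42 / 314.69 = 61.15%.

Unemployment rate ≈ 8.53%; labor force participation rate ≈ 61.15%.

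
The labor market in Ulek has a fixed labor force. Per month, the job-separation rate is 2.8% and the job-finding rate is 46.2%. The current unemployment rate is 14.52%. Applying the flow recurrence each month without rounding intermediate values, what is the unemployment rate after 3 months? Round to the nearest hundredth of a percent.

Unemployment rate after three months ≈ 6.88%.

With a fixed labor force, u_{t+1} = u_t + s·(1−u_t) − f·u_t = u_t·(1−s−f) + s.
Here 1−s−f = 0.510 and s = 0.028.
u_1 = 0.145200 × 0.510 + 0.028 = 0.102052.
u_2 = 0.102052 × 0.510 + 0.028 = 0.080047.
u_3 = 0.080047 × 0.510 + 0.028 = 0.068824.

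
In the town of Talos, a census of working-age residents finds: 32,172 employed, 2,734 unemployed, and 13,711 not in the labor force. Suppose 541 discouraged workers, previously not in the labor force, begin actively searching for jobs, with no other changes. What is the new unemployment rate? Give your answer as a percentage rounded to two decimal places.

New unemployment rate ≈ 9.24%.

Initially, labor force = 32,172 + 2,734 = 34,906, so u = 2,734/34,906 = 7.83%.
After the change, unemployed and labor force both rise by 541 → E = 32,172, U = 3,275, labor force = 35,447.
New unemployment rate = 3,275 / 35,447 = 9.24%.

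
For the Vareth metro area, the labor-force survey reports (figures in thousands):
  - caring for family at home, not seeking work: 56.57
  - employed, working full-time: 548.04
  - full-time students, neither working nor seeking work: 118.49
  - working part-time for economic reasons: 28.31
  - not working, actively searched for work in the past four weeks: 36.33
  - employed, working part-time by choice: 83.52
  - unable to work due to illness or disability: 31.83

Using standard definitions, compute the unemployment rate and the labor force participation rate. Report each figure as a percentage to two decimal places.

Employed = 548.04 + 28.31 + 83.52 = 659.87 thousand (anyone who worked, including part-time for economic reasons, counts as employed).
Unemployed = 36.33 thousand.
Labor force = 659.87 + 36.33 = 696.20 thousand.
Not in labor force = 56.57 + 118.49 + 31.83 = 206.89 thousand (those not working and not actively searching are outside the labor force).
Civilian working-age population = 696.20 + 206.89 = 903.09 thousand.
Unemployment rate = 36.33 / 696.20 = 5.22%.
Labor force participation rate = 696.20 / 903.09 = 77.09%.

Unemployment rate ≈ 5.22%; labor force participation rate ≈ 77.09%.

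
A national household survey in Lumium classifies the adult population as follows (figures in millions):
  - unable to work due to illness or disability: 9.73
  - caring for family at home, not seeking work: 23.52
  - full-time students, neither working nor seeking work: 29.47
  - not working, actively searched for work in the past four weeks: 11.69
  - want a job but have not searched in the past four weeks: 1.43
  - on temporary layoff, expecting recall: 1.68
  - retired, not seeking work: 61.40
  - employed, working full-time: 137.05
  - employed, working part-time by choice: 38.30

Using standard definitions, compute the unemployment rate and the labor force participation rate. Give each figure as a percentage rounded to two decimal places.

Employed = 137.05 + 38.30 = 175.35 million.
Unemployed = 11.69 + 1.68 = 13.37 million (jobless and actively searching, or on temporary layoff).
Labor force = 175.35 + 13.37 = 188.72 million.
Not in labor force = 9.73 + 23.52 + 29.47 + 1.43 + 61.40 = 125.55 million (those not working and not actively searching are outside the labor force — including those who want a job but have given up searching).
Civilian working-age population = 188.72 + 125.55 = 314.27 million.
Unemployment rate = 13.37 / 188.72 = 7.08%.
Labor force participation rate = 188.72 / 314.27 = 60.05%.

Unemployment rate ≈ 7.08%; labor force participation rate ≈ 60.05%.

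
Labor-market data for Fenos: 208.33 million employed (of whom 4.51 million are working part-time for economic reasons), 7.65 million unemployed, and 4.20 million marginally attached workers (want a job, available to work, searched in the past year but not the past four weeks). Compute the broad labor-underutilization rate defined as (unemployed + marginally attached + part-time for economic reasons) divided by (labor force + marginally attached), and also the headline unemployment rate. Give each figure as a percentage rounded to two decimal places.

Labor force = 208.33 + 7.65 = 215.98 million.
Numerator = 7.65 + 4.20 + 4.51 = 16.36 million.
Denominator = 215.98 + 4.20 = 220.18 million.
Broad rate = 16.36 / 220.18 = 7.43%.
Headline unemployment rate = 7.65 / 215.98 = 3.54%.

Broad underutilization rate ≈ 7.43%; headline unemployment rate ≈ 3.54%.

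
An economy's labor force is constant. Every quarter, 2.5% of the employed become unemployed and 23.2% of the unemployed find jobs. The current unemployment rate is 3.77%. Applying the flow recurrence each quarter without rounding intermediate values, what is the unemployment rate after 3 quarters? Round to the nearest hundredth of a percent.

With a fixed labor force, u_{t+1} = u_t + s·(1−u_t) − f·u_t = u_t·(1−s−f) + s.
Here 1−s−f = 0.743 and s = 0.025.
u_1 = 0.037700 × 0.743 + 0.025 = 0.053011.
u_2 = 0.053011 × 0.743 + 0.025 = 0.064387.
u_3 = 0.064387 × 0.743 + 0.025 = 0.072840.

Unemployment rate after three quarters ≈ 7.28%.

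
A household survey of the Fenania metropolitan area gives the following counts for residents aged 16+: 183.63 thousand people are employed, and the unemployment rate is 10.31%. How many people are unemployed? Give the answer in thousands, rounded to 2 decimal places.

About 21.11 thousand are unemployed.

Let U be the number unemployed. The labor force is E + U, and U/(E+U) = 0.1031.
So U = 0.1031 × 183.63 / (1 − 0.1031) = 18.9323 / 0.8969 ≈ 21.11 thousand.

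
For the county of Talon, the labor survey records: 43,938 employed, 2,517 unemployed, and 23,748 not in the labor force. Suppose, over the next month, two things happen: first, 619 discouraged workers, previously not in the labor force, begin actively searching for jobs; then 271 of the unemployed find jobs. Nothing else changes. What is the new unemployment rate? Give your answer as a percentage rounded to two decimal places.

New unemployment rate ≈ 6.09%.

Initially, labor force = 43,938 + 2,517 = 46,455, so u = 2,517/46,455 = 5.42%.
After the first change, unemployed and labor force both rise by 619 → E = 43,938, U = 3,136, labor force = 47,074.
After the second change, unemployed falls and employed rises by 271; labor force unchanged → E = 44,209, U = 2,865, labor force = 47,074.
New unemployment rate = 2,865 / 47,074 = 6.09%.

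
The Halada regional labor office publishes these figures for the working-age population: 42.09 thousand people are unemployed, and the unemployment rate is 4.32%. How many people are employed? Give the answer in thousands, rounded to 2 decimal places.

Labor force = U / u = 42.09 / 0.0432 ≈ 974.31 thousand.
Employed = labor force − unemployed = 974.31 − 42.09 = 932.22 thousand.

About 932.22 thousand are employed.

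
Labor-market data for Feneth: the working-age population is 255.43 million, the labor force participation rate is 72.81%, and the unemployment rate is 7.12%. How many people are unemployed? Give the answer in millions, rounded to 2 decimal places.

Labor force = 0.7281 × 255.43 = 185.98 million.
Unemployed = 0.0712 × 185.98 ≈ 13.24 million.

About 13.24 million are unemployed.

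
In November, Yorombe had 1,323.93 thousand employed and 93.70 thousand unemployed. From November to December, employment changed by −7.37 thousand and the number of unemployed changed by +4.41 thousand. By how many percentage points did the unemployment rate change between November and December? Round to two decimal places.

November: labor force = 1,323.93 + 93.70 = 1,417.63; u = 93.70/1,417.63 = 6.61%.
December: labor force = 1,316.56 + 98.11 = 1,414.67; u = 98.11/1,414.67 = 6.94%.
Change = 6.94% − 6.61% = +0.33 pp.

The unemployment rate changed by +0.33 percentage points.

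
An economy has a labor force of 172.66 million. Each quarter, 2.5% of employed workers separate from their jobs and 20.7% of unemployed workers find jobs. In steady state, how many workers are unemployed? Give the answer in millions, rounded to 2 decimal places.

About 18.61 million are unemployed in steady state.

Steady-state unemployment rate u* = s/(s+f) = 2.5/(2.5+20.7) = 0.107759.
Unemployed = u* × labor force = 0.107759 × 172.66 ≈ 18.61 million.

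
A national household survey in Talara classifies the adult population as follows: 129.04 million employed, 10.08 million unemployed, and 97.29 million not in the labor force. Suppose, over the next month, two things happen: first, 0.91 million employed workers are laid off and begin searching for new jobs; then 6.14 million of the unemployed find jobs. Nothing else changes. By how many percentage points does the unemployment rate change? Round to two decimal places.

The unemployment rate changes by −3.76 percentage points.

Initially, labor force = 129.04 + 10.08 = 139.12 million, so u = 10.08/139.12 = 7.25%.
After the first change, employed falls and unemployed rises by 0.91; labor force unchanged → E = 128.13, U = 10.99, labor force = 139.12 million.
After the second change, unemployed falls and employed rises by 6.14; labor force unchanged → E = 134.27, U = 4.85, labor force = 139.12 million.
New unemployment rate = 4.85 / 139.12 = 3.49%.
Change = 3.49% − 7.25% = −3.76 percentage points.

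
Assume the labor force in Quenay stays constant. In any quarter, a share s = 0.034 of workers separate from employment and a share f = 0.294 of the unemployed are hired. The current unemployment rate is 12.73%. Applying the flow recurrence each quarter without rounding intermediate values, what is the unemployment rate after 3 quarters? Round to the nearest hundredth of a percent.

With a fixed labor force, u_{t+1} = u_t + s·(1−u_t) − f·u_t = u_t·(1−s−f) + s.
Here 1−s−f = 0.672 and s = 0.034.
u_1 = 0.127300 × 0.672 + 0.034 = 0.119546.
u_2 = 0.119546 × 0.672 + 0.034 = 0.114335.
u_3 = 0.114335 × 0.672 + 0.034 = 0.110833.

Unemployment rate after three quarters ≈ 11.08%.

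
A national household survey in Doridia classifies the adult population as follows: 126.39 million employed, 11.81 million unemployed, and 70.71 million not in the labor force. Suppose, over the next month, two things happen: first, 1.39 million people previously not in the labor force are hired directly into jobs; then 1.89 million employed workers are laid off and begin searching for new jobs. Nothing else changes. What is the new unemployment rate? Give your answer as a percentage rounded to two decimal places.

Initially, labor force = 126.39 + 11.81 = 138.20 million, so u = 11.81/138.20 = 8.55%.
After the first change, employed and labor force both rise by 1.39; unemployed unchanged → E = 127.78, U = 11.81, labor force = 139.59 million.
After the second change, employed falls and unemployed rises by 1.89; labor force unchanged → E = 125.89, U = 13.70, labor force = 139.59 million.
New unemployment rate = 13.70 / 139.59 = 9.81%.

New unemployment rate ≈ 9.81%.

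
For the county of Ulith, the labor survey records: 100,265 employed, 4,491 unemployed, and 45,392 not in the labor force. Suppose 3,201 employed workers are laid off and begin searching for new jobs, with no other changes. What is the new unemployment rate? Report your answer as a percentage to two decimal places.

New unemployment rate ≈ 7.34%.

Initially, labor force = 100,265 + 4,491 = 104,756, so u = 4,491/104,756 = 4.29%.
After the change, employed falls and unemployed rises by 3,201; labor force unchanged → E = 97,064, U = 7,692, labor force = 104,756.
New unemployment rate = 7,692 / 104,756 = 7.34%.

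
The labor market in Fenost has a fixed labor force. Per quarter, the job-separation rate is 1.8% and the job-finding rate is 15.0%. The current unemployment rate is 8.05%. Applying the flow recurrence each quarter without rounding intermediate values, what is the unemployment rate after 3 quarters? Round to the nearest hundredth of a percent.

Unemployment rate after three quarters ≈ 9.18%.

With a fixed labor force, u_{t+1} = u_t + s·(1−u_t) − f·u_t = u_t·(1−s−f) + s.
Here 1−s−f = 0.832 and s = 0.018.
u_1 = 0.080500 × 0.832 + 0.018 = 0.084976.
u_2 = 0.084976 × 0.832 + 0.018 = 0.088700.
u_3 = 0.088700 × 0.832 + 0.018 = 0.091798.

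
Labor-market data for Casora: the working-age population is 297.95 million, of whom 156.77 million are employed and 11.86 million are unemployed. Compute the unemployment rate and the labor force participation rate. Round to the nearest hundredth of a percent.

Labor force = employed + unemployed = 156.77 + 11.86 = 168.63 million.
Unemployment rate = 11.86 / 168.63 = 7.03%.
Labor force participation rate = 168.63 / 297.95 = 56.60%.

Unemployment rate ≈ 7.03%; labor force participation rate ≈ 56.60%.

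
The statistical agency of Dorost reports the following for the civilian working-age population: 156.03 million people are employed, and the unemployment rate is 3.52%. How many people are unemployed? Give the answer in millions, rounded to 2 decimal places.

About 5.69 million are unemployed.

Let U be the number unemployed. The labor force is E + U, and U/(E+U) = 0.0352.
So U = 0.0352 × 156.03 / (1 − 0.0352) = 5.4923 / 0.9648 ≈ 5.69 million.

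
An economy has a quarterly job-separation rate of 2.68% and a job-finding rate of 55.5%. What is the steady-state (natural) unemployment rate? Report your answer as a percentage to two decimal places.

At steady state the flows balance: s·E = f·U, so U/(E+U) = s/(s+f).
u* = 2.68 / (2.68 + 55.5) = 2.68 / 58.18 = 4.61%.

Steady-state unemployment rate ≈ 4.61%.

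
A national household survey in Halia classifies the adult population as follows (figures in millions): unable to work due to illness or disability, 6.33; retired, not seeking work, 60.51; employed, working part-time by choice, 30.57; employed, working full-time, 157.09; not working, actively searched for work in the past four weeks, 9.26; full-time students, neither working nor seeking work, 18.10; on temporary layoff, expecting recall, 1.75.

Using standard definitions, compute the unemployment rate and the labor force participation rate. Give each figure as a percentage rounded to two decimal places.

Employed = 30.57 + 157.09 = 187.66 million.
Unemployed = 9.26 + 1.75 = 11.01 million (jobless and actively searching, or on temporary layoff).
Labor force = 187.66 + 11.01 = 198.67 million.
Not in labor force = 6.33 + 60.51 + 18.10 = 84.94 million (those not working and not actively searching are outside the labor force).
Civilian working-age population = 198.67 + 84.94 = 283.61 million.
Unemployment rate = 11.01 / 198.67 = 5.54%.
Labor force participation rate = 198.67 / 283.61 = 70.05%.

Unemployment rate ≈ 5.54%; labor force participation rate ≈ 70.05%.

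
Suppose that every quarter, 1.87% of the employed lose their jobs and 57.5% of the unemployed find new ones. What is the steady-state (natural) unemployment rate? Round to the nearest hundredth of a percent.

At steady state the flows balance: s·E = f·U, so U/(E+U) = s/(s+f).
u* = 1.87 / (1.87 + 57.5) = 1.87 / 59.37 = 3.15%.

Steady-state unemployment rate ≈ 3.15%.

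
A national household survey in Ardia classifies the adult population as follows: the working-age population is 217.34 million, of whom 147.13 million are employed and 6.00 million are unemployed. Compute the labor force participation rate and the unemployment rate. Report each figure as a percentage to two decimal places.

Labor force = employed + unemployed = 147.13 + 6.00 = 153.13 million.
Unemployment rate = 6.00 / 153.13 = 3.92%.
Labor force participation rate = 153.13 / 217.34 = 70.46%.

Labor force participation rate ≈ 70.46%; unemployment rate ≈ 3.92%.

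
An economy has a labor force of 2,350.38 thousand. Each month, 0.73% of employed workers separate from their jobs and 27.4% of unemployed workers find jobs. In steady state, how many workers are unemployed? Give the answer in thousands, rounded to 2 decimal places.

About 60.99 thousand are unemployed in steady state.

Steady-state unemployment rate u* = s/(s+f) = 0.73/(0.73+27.4) = 0.025951.
Unemployed = u* × labor force = 0.025951 × 2,350.38 ≈ 60.99 thousand.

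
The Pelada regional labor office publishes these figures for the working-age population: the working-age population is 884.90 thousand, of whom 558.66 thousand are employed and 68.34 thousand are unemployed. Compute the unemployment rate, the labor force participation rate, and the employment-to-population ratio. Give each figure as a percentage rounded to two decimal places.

Unemployment rate ≈ 10.90%; labor force participation rate ≈ 70.86%; employment-population ratio ≈ 63.13%.

Labor force = employed + unemployed = 558.66 + 68.34 = 627.00 thousand.
Unemployment rate = 68.34 / 627.00 = 10.90%.
Labor force participation rate = 627.00 / 884.90 = 70.86%.
Employment-population ratio = 558.66 / 884.90 = 63.13%.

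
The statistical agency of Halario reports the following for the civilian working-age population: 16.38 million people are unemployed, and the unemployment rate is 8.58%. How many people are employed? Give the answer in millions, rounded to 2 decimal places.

Labor force = U / u = 16.38 / 0.0858 ≈ 190.91 million.
Employed = labor force − unemployed = 190.91 − 16.38 = 174.53 million.

About 174.53 million are employed.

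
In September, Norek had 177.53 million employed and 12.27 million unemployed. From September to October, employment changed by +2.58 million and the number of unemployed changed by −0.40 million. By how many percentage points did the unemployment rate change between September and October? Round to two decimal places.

The unemployment rate changed by −0.28 percentage points.

September: labor force = 177.53 + 12.27 = 189.80; u = 12.27/189.80 = 6.46%.
October: labor force = 180.11 + 11.87 = 191.98; u = 11.87/191.98 = 6.18%.
Change = 6.18% − 6.46% = −0.28 pp.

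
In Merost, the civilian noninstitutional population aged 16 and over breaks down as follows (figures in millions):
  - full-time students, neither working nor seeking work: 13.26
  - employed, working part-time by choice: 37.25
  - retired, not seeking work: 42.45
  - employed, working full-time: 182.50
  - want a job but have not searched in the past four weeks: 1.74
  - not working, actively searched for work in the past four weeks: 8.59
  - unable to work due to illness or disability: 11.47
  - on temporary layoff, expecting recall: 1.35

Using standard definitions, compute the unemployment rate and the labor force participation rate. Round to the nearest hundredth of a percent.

Employed = 37.25 + 182.50 = 219.75 million.
Unemployed = 8.59 + 1.35 = 9.94 million (jobless and actively searching, or on temporary layoff).
Labor force = 219.75 + 9.94 = 229.69 million.
Not in labor force = 13.26 + 42.45 + 1.74 + 11.47 = 68.92 million (those not working and not actively searching are outside the labor force — including those who want a job but have given up searching).
Civilian working-age population = 229.69 + 68.92 = 298.61 million.
Unemployment rate = 9.94 / 229.69 = 4.33%.
Labor force participation rate = 229.69 / 298.61 = 76.92%.

Unemployment rate ≈ 4.33%; labor force participation rate ≈ 76.92%.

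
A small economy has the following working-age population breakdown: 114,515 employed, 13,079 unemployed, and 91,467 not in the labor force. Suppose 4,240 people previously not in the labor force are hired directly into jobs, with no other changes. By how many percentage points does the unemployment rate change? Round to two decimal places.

Initially, labor force = 114,515 + 13,079 = 127,594, so u = 13,079/127,594 = 10.25%.
After the change, employed and labor force both rise by 4,240; unemployed unchanged → E = 118,755, U = 13,079, labor force = 131,834.
New unemployment rate = 13,079 / 131,834 = 9.92%.
Change = 9.92% − 10.25% = −0.33 percentage points.

The unemployment rate changes by −0.33 percentage points.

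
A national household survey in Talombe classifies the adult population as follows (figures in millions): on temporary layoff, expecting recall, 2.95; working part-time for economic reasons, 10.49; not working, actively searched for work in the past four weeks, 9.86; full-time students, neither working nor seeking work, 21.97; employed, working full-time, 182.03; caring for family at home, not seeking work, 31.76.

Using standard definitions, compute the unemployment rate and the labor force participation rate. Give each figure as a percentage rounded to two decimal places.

Employed = 10.49 + 182.03 = 192.52 million (anyone who worked, including part-time for economic reasons, counts as employed).
Unemployed = 2.95 + 9.86 = 12.81 million (jobless and actively searching, or on temporary layoff).
Labor force = 192.52 + 12.81 = 205.33 million.
Not in labor force = 21.97 + 31.76 = 53.73 million (those not working and not actively searching are outside the labor force).
Civilian working-age population = 205.33 + 53.73 = 259.06 million.
Unemployment rate = 12.81 / 205.33 = 6.24%.
Labor force participation rate = 205.33 / 259.06 = 79.26%.

Unemployment rate ≈ 6.24%; labor force participation rate ≈ 79.26%.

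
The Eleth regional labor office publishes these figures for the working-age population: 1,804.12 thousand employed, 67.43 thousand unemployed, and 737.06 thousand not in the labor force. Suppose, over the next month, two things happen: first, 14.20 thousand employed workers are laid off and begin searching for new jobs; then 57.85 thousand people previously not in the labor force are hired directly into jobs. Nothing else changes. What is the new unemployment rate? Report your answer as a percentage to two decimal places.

Initially, labor force = 1,804.12 + 67.43 = 1,871.55 thousand, so u = 67.43/1,871.55 = 3.60%.
After the first change, employed falls and unemployed rises by 14.20; labor force unchanged → E = 1,789.92, U = 81.63, labor force = 1,871.55 thousand.
After the second change, employed and labor force both rise by 57.85; unemployed unchanged → E = 1,847.77, U = 81.63, labor force = 1,929.40 thousand.
New unemployment rate = 81.63 / 1,929.40 = 4.23%.

New unemployment rate ≈ 4.23%.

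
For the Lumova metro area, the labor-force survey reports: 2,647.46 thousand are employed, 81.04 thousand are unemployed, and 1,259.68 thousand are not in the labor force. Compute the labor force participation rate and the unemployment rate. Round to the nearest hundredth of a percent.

Labor force = employed + unemployed = 2,647.46 + 81.04 = 2,728.50 thousand.
Working-age population = 2,728.50 + 1,259.68 = 3,988.18 thousand.
Unemployment rate = 81.04 / 2,728.50 = 2.97%.
Labor force participation rate = 2,728.50 / 3,988.18 = 68.41%.

Labor force participation rate ≈ 68.41%; unemployment rate ≈ 2.97%.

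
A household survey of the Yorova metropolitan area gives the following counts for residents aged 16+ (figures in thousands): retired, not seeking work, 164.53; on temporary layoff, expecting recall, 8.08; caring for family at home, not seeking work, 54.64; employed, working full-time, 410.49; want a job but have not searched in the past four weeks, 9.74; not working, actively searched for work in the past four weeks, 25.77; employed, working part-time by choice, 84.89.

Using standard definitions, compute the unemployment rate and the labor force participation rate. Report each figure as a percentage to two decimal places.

Employed = 410.49 + 84.89 = 495.38 thousand.
Unemployed = 8.08 + 25.77 = 33.85 thousand (jobless and actively searching, or on temporary layoff).
Labor force = 495.38 + 33.85 = 529.23 thousand.
Not in labor force = 164.53 + 54.64 + 9.74 = 228.91 thousand (those not working and not actively searching are outside the labor force — including those who want a job but have given up searching).
Civilian working-age population = 529.23 + 228.91 = 758.14 thousand.
Unemployment rate = 33.85 / 529.23 = 6.40%.
Labor force participation rate = 529.23 / 758.14 = 69.81%.

Unemployment rate ≈ 6.40%; labor force participation rate ≈ 69.81%.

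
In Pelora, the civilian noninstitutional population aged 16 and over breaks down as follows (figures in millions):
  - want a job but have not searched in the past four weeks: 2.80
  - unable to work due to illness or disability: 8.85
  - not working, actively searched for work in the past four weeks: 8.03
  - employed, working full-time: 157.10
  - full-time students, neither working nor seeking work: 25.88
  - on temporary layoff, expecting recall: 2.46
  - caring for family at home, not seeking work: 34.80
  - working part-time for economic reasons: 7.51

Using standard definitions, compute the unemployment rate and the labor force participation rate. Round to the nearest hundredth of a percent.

Employed = 157.10 + 7.51 = 164.61 million (anyone who worked, including part-time for economic reasons, counts as employed).
Unemployed = 8.03 + 2.46 = 10.49 million (jobless and actively searching, or on temporary layoff).
Labor force = 164.61 + 10.49 = 175.10 million.
Not in labor force = 2.80 + 8.85 + 25.88 + 34.80 = 72.33 million (those not working and not actively searching are outside the labor force — including those who want a job but have given up searching).
Civilian working-age population = 175.10 + 72.33 = 247.43 million.
Unemployment rate = 10.49 / 175.10 = 5.99%.
Labor force participation rate = 175.10 / 247.43 = 70.77%.

Unemployment rate ≈ 5.99%; labor force participation rate ≈ 70.77%.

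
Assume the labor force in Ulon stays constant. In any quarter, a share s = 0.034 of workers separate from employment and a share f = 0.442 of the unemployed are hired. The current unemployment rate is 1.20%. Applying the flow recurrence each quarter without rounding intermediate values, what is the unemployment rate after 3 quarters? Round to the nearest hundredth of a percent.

With a fixed labor force, u_{t+1} = u_t + s·(1−u_t) − f·u_t = u_t·(1−s−f) + s.
Here 1−s−f = 0.524 and s = 0.034.
u_1 = 0.012000 × 0.524 + 0.034 = 0.040288.
u_2 = 0.040288 × 0.524 + 0.034 = 0.055111.
u_3 = 0.055111 × 0.524 + 0.034 = 0.062878.

Unemployment rate after three quarters ≈ 6.29%.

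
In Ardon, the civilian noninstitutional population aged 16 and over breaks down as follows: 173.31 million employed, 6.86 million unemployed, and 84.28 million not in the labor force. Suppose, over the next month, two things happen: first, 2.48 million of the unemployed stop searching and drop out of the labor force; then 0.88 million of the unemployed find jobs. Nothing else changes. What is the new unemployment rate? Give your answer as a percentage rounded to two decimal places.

Initially, labor force = 173.31 + 6.86 = 180.17 million, so u = 6.86/180.17 = 3.81%.
After the first change, unemployed and labor force both fall by 2.48 → E = 173.31, U = 4.38, labor force = 177.69 million.
After the second change, unemployed falls and employed rises by 0.88; labor force unchanged → E = 174.19, U = 3.50, labor force = 177.69 million.
New unemployment rate = 3.50 / 177.69 = 1.97%.

New unemployment rate ≈ 1.97%.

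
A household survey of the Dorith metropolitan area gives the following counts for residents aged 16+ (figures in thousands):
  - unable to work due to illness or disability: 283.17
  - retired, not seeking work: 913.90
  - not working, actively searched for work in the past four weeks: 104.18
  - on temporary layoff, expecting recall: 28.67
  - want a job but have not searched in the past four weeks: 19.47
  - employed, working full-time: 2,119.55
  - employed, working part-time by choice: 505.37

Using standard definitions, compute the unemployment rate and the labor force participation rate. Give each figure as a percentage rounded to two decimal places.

Unemployment rate ≈ 4.82%; labor force participation rate ≈ 69.39%.

Employed = 2,119.55 + 505.37 = 2,624.92 thousand.
Unemployed = 104.18 + 28.67 = 132.85 thousand (jobless and actively searching, or on temporary layoff).
Labor force = 2,624.92 + 132.85 = 2,757.77 thousand.
Not in labor force = 283.17 + 913.90 + 19.47 = 1,216.54 thousand (those not working and not actively searching are outside the labor force — including those who want a job but have given up searching).
Civilian working-age population = 2,757.77 + 1,216.54 = 3,974.31 thousand.
Unemployment rate = 132.85 / 2,757.77 = 4.82%.
Labor force participation rate = 2,757.77 / 3,974.31 = 69.39%.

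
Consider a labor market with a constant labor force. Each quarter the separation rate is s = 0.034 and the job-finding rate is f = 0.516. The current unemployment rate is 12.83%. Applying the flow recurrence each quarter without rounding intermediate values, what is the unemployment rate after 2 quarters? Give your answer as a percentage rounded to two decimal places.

With a fixed labor force, u_{t+1} = u_t + s·(1−u_t) − f·u_t = u_t·(1−s−f) + s.
Here 1−s−f = 0.450 and s = 0.034.
u_1 = 0.128300 × 0.450 + 0.034 = 0.091735.
u_2 = 0.091735 × 0.450 + 0.034 = 0.075281.

Unemployment rate after two quarters ≈ 7.53%.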